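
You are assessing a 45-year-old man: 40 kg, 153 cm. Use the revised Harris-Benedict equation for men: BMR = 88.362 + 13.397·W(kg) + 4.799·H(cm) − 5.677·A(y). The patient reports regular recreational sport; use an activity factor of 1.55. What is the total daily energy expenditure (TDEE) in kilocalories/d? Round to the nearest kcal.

1710 kilocalories/d

Harris-Benedict: BMR = 88.362 + 13.397(40) + 4.799(153) − 5.677(45) = 1103.024 kcal/day.
TEE = BMR × activity factor = 1103.024 × 1.55 = 1709.6872 kcal/day.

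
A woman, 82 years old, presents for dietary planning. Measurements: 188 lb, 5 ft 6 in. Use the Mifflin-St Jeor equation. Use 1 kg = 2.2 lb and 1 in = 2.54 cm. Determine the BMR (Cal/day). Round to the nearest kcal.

Convert to metric: weight = 188 ÷ 2.2 = 85.4545 kg; height = (5×12 + 6) × 2.54 = 66 × 2.54 = 167.64 cm.
Mifflin-St Jeor (female): BMR = 10(85.4545) + 6.25(167.64) − 5(82) − 161 = 854.5455 + 1047.75 − 410 − 161 = 1331.2955 kcal/day.

1331 Cal/day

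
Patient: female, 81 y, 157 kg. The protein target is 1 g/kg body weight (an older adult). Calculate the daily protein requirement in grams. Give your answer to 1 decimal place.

157.0 g/day

Protein = 1 g/kg × 157 kg = 157 g/day.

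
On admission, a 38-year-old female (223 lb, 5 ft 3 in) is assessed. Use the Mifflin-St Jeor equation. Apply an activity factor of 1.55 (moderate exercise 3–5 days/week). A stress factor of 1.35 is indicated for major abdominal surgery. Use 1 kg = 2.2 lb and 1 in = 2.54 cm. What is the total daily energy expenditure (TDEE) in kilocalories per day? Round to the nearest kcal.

Convert to metric: weight = 223 ÷ 2.2 = 101.3636 kg; height = (5×12 + 3) × 2.54 = 63 × 2.54 = 160.02 cm.
Mifflin-St Jeor (female): BMR = 10(101.3636) + 6.25(160.02) − 5(38) − 161 = 1013.6364 + 1000.125 − 190 − 161 = 1662.7614 kcal/day.
TEE = BMR × activity factor = 1662.7614 × 1.55 = 2577.2801 kcal/day.
Apply stress factor: 2577.2801 × 1.35 = 3479.3282 kcal/day.

3479 kilocalories per day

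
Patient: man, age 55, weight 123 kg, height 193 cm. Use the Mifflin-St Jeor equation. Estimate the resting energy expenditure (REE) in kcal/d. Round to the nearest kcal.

Mifflin-St Jeor (male): BMR = 10(123) + 6.25(193) − 5(55) + 5 = 1230 + 1206.25 − 275 + 5 = 2166.25 kcal/day.

2166 kcal/d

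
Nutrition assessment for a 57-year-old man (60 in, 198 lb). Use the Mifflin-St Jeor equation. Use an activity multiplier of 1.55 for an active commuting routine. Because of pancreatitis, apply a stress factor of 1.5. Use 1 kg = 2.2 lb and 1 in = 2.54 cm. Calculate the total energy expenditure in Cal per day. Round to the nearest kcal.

3656 Cal per day

Convert to metric: weight = 198 ÷ 2.2 = 90 kg; height = 60 × 2.54 = 152.4 cm.
Mifflin-St Jeor (male): BMR = 10(90) + 6.25(152.4) − 5(57) + 5 = 900 + 952.5 − 285 + 5 = 1572.5 kcal/day.
TEE = BMR × activity factor = 1572.5 × 1.55 = 2437.375 kcal/day.
Apply stress factor: 2437.375 × 1.5 = 3656.0625 kcal/day.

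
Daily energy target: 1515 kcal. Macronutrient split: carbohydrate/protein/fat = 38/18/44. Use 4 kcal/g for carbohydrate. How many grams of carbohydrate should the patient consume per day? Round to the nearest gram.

Carbohydrate energy = 38% × 1515 = 575.7 kcal.
At 4 kcal/g: 575.7 ÷ 4 = 143.925 g.

144 g/day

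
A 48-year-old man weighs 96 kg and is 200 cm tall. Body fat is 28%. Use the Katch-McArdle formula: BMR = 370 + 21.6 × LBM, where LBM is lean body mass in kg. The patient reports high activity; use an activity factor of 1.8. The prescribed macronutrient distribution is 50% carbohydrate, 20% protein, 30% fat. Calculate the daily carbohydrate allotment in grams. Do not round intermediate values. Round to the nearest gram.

LBM = 96 × (1 − 0.28) = 69.12 kg. Katch-McArdle: BMR = 370 + 21.6 × 69.12 = 1862.992 kcal/day.
TEE = 1862.992 × 1.8 = 3353.3856 kcal/day.
Carbohydrate energy = 50% × 3353.3856 = 1676.6928 kcal.
Carbohydrate = 1676.6928 ÷ 4 kcal/g = 419.1732 g.

419 g/day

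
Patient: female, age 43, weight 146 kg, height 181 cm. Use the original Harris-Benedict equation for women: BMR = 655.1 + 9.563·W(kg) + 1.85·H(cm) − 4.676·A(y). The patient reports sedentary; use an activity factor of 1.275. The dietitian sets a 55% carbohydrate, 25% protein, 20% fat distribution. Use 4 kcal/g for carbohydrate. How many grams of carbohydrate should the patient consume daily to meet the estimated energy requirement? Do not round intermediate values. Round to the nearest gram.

Harris-Benedict: BMR = 655.1 + 9.563(146) + 1.85(181) − 4.676(43) = 2185.08 kcal/day.
TEE = 2185.08 × 1.275 = 2785.977 kcal/day.
Carbohydrate energy = 55% × 2785.977 = 1532.2874 kcal.
Carbohydrate = 1532.2874 ÷ 4 kcal/g = 383.0718 g.

383 g/day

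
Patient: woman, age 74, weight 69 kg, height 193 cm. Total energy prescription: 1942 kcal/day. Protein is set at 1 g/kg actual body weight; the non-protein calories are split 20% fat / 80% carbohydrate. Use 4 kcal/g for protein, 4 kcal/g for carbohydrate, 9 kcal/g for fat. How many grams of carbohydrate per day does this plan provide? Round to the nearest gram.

333 g/day

Protein = 1 × 69 = 69 g → 69 × 4 = 276 kcal.
Non-protein calories = 1942 − 276 = 1666 kcal.
Fat: 20% × 1666 = 333.2 kcal; carbohydrate: 1332.8 kcal.
Carbohydrate: 1332.8 kcal ÷ 4 kcal/g = 333.2 g.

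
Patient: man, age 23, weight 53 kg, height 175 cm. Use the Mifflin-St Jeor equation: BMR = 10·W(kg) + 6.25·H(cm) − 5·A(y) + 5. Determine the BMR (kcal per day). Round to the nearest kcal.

1514 kcal per day

Mifflin-St Jeor (male): BMR = 10(53) + 6.25(175) − 5(23) + 5 = 530 + 1093.75 − 115 + 5 = 1513.75 kcal/day.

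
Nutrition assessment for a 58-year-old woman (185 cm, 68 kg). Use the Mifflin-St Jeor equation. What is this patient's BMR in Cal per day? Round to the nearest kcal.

1385 Cal per day

Mifflin-St Jeor (female): BMR = 10(68) + 6.25(185) − 5(58) − 161 = 680 + 1156.25 − 290 − 161 = 1385.25 kcal/day.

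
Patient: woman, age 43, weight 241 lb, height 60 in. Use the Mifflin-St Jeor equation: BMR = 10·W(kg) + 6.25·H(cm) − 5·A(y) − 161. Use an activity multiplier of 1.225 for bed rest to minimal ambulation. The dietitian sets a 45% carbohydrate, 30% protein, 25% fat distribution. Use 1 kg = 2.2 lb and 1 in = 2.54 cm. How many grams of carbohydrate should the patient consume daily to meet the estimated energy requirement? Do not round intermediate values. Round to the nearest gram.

Convert to metric: weight = 241 ÷ 2.2 = 109.5455 kg; height = 60 × 2.54 = 152.4 cm.
Mifflin-St Jeor (female): BMR = 10(109.5455) + 6.25(152.4) − 5(43) − 161 = 1095.4545 + 952.5 − 215 − 161 = 1671.9545 kcal/day.
TEE = 1671.9545 × 1.225 = 2048.1443 kcal/day.
Carbohydrate energy = 45% × 2048.1443 = 921.6649 kcal.
Carbohydrate = 921.6649 ÷ 4 kcal/g = 230.4162 g.

230 g/day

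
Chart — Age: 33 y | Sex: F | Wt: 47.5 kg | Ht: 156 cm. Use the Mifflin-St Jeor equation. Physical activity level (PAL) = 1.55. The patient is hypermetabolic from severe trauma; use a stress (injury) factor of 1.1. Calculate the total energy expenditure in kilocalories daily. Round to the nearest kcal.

1916 kilocalories daily

Mifflin-St Jeor (female): BMR = 10(47.5) + 6.25(156) − 5(33) − 161 = 475 + 975 − 165 − 161 = 1124 kcal/day.
TEE = BMR × activity factor = 1124 × 1.55 = 1742.2 kcal/day.
Apply stress factor: 1742.2 × 1.1 = 1916.42 kcal/day.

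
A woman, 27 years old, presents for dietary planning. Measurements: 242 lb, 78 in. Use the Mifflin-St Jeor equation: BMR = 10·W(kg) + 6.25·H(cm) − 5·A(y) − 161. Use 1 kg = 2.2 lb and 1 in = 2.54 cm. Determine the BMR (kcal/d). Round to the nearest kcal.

Convert to metric: weight = 242 ÷ 2.2 = 110 kg; height = 78 × 2.54 = 198.12 cm.
Mifflin-St Jeor (female): BMR = 10(110) + 6.25(198.12) − 5(27) − 161 = 1100 + 1238.25 − 135 − 161 = 2042.25 kcal/day.

2042 kcal/d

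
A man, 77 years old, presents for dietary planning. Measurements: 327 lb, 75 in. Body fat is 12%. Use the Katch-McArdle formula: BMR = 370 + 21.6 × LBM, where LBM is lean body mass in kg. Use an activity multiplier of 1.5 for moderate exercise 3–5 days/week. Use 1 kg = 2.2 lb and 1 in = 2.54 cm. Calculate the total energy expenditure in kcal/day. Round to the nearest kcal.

4793 kcal/day

Convert to metric: weight = 327 ÷ 2.2 = 148.6364 kg; height = 75 × 2.54 = 190.5 cm.
LBM = 148.6364 × (1 − 0.12) = 130.8 kg. Katch-McArdle: BMR = 370 + 21.6 × 130.8 = 3195.28 kcal/day.
TEE = BMR × activity factor = 3195.28 × 1.5 = 4792.92 kcal/day.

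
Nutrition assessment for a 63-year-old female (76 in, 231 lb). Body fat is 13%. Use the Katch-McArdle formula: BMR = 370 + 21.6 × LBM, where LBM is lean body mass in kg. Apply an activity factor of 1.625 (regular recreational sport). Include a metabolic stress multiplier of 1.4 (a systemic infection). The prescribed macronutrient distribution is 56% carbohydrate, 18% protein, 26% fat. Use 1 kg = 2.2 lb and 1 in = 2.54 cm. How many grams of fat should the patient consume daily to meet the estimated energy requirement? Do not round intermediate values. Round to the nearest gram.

154 g/day

Convert to metric: weight = 231 ÷ 2.2 = 105 kg; height = 76 × 2.54 = 193.04 cm.
LBM = 105 × (1 − 0.13) = 91.35 kg. Katch-McArdle: BMR = 370 + 21.6 × 91.35 = 2343.16 kcal/day.
TEE = 2343.16 × 1.625 = 3807.635 kcal/day.
With stress factor 1.4: 3807.635 × 1.4 = 5330.689 kcal/day.
Fat energy = 26% × 5330.689 = 1385.9791 kcal.
Fat = 1385.9791 ÷ 9 kcal/g = 153.9977 g.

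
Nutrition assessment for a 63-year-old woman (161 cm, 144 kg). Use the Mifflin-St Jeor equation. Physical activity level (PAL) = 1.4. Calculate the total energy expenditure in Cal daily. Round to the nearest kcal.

Mifflin-St Jeor (female): BMR = 10(144) + 6.25(161) − 5(63) − 161 = 1440 + 1006.25 − 315 − 161 = 1970.25 kcal/day.
TEE = BMR × activity factor = 1970.25 × 1.4 = 2758.35 kcal/day.

2758 Cal daily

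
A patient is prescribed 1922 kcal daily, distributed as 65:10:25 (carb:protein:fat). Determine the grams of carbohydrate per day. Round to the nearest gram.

Carbohydrate energy = 65% × 1922 = 1249.3 kcal.
At 4 kcal/g: 1249.3 ÷ 4 = 312.325 g.

312 g/day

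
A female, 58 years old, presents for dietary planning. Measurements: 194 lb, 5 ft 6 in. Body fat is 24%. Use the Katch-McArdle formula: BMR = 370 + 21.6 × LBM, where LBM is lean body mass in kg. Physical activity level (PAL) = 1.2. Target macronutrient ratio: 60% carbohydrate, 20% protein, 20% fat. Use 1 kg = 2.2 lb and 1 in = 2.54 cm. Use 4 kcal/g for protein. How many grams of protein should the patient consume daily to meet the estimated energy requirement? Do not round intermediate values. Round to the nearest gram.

Convert to metric: weight = 194 ÷ 2.2 = 88.1818 kg; height = (5×12 + 6) × 2.54 = 66 × 2.54 = 167.64 cm.
LBM = 88.1818 × (1 − 0.24) = 67.0182 kg. Katch-McArdle: BMR = 370 + 21.6 × 67.0182 = 1817.5927 kcal/day.
TEE = 1817.5927 × 1.2 = 2181.1113 kcal/day.
Protein energy = 20% × 2181.1113 = 436.2223 kcal.
Protein = 436.2223 ÷ 4 kcal/g = 109.0556 g.

109 g/day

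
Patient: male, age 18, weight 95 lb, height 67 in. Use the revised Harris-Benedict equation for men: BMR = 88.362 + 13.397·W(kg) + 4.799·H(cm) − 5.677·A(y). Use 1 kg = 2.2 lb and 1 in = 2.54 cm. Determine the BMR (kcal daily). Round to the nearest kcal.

Convert to metric: weight = 95 ÷ 2.2 = 43.1818 kg; height = 67 × 2.54 = 170.18 cm.
Harris-Benedict: BMR = 88.362 + 13.397(43.1818) + 4.799(170.18) − 5.677(18) = 1381.3766 kcal/day.

1381 kcal daily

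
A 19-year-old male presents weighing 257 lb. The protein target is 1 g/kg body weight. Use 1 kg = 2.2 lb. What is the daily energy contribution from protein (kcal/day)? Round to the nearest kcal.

467 kcal/day

Weight in kg = 257 ÷ 2.2 = 116.8182 kg.
Protein = 1 g/kg × 116.8182 kg = 116.8182 g/day.
Protein energy = 116.8182 g × 4 kcal/g = 467.2727 kcal/day.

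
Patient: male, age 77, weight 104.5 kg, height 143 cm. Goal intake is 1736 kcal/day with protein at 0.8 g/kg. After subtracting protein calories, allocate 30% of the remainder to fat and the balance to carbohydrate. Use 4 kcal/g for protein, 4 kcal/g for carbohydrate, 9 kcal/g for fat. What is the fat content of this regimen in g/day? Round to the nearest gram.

Protein = 0.8 × 104.5 = 83.6 g → 83.6 × 4 = 334.4 kcal.
Non-protein calories = 1736 − 334.4 = 1401.6 kcal.
Fat: 30% × 1401.6 = 420.48 kcal; carbohydrate: 981.12 kcal.
Fat: 420.48 kcal ÷ 9 kcal/g = 46.72 g.

47 g/day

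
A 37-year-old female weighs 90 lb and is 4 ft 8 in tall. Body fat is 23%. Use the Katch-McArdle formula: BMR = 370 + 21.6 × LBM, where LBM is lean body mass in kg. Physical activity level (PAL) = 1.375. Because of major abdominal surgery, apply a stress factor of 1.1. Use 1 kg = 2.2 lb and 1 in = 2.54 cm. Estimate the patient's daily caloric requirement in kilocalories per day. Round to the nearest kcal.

1589 kilocalories per day

Convert to metric: weight = 90 ÷ 2.2 = 40.9091 kg; height = (4×12 + 8) × 2.54 = 56 × 2.54 = 142.24 cm.
LBM = 40.9091 × (1 − 0.23) = 31.5 kg. Katch-McArdle: BMR = 370 + 21.6 × 31.5 = 1050.4 kcal/day.
TEE = BMR × activity factor = 1050.4 × 1.375 = 1444.3 kcal/day.
Apply stress factor: 1444.3 × 1.1 = 1588.73 kcal/day.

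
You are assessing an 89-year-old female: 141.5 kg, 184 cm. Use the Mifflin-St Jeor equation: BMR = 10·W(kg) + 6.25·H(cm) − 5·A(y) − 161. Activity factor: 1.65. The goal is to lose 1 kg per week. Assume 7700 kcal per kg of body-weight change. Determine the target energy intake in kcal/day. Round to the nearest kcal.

Mifflin-St Jeor (female): BMR = 10(141.5) + 6.25(184) − 5(89) − 161 = 1415 + 1150 − 445 − 161 = 1959 kcal/day.
TEE = 1959 × 1.65 = 3232.35 kcal/day.
Required daily deficit = 1 × 7700 ÷ 7 = 1100 kcal/day.
Target intake = 3232.35 − 1100 = 2132.35 kcal/day.

2132 kcal/day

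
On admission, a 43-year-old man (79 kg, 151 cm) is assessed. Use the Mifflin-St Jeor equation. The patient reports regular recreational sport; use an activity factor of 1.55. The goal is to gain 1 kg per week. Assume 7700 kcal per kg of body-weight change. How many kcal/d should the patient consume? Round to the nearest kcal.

Mifflin-St Jeor (male): BMR = 10(79) + 6.25(151) − 5(43) + 5 = 790 + 943.75 − 215 + 5 = 1523.75 kcal/day.
TEE = 1523.75 × 1.55 = 2361.8125 kcal/day.
Required daily surplus = 1 × 7700 ÷ 7 = 1100 kcal/day.
Target intake = 2361.8125 + 1100 = 3461.8125 kcal/day.

3462 kcal/d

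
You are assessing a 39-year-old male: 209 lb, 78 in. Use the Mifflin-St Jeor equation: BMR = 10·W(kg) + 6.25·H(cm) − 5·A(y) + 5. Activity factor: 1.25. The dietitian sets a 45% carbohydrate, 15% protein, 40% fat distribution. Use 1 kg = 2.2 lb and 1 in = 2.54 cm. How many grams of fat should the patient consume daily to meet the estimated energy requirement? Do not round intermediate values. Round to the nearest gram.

111 g/day

Convert to metric: weight = 209 ÷ 2.2 = 95 kg; height = 78 × 2.54 = 198.12 cm.
Mifflin-St Jeor (male): BMR = 10(95) + 6.25(198.12) − 5(39) + 5 = 950 + 1238.25 − 195 + 5 = 1998.25 kcal/day.
TEE = 1998.25 × 1.25 = 2497.8125 kcal/day.
Fat energy = 40% × 2497.8125 = 999.125 kcal.
Fat = 999.125 ÷ 9 kcal/g = 111.0139 g.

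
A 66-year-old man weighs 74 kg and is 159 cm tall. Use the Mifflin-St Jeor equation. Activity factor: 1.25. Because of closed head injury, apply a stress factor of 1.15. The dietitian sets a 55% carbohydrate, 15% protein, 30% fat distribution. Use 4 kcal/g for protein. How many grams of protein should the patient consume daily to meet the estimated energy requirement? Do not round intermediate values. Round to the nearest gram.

Mifflin-St Jeor (male): BMR = 10(74) + 6.25(159) − 5(66) + 5 = 740 + 993.75 − 330 + 5 = 1408.75 kcal/day.
TEE = 1408.75 × 1.25 = 1760.9375 kcal/day.
With stress factor 1.15: 1760.9375 × 1.15 = 2025.0781 kcal/day.
Protein energy = 15% × 2025.0781 = 303.7617 kcal.
Protein = 303.7617 ÷ 4 kcal/g = 75.9404 g.

76 g/day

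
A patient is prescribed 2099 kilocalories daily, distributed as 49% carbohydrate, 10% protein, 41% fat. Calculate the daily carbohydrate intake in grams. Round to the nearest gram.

Carbohydrate energy = 49% × 2099 = 1028.51 kcal.
At 4 kcal/g: 1028.51 ÷ 4 = 257.1275 g.

257 g/day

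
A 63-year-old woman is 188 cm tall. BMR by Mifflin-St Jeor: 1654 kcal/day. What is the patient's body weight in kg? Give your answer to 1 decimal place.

1654 = 10·W + 6.25(188) − 5(63) − 161
10·W = 1654 − 699 = 955, so W = 95.5 kg.

95.5 kg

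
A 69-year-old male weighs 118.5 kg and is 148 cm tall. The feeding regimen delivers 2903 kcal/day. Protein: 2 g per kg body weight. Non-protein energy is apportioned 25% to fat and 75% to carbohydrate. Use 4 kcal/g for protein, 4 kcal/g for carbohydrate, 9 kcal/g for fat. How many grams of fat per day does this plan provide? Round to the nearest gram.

Protein = 2 × 118.5 = 237 g → 237 × 4 = 948 kcal.
Non-protein calories = 2903 − 948 = 1955 kcal.
Fat: 25% × 1955 = 488.75 kcal; carbohydrate: 1466.25 kcal.
Fat: 488.75 kcal ÷ 9 kcal/g = 54.3056 g.

54 g/day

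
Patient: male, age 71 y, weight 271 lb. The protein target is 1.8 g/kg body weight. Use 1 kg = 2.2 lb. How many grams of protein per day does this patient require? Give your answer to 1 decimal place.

Weight in kg = 271 ÷ 2.2 = 123.1818 kg.
Protein = 1.8 g/kg × 123.1818 kg = 221.7273 g/day.

221.7 g/day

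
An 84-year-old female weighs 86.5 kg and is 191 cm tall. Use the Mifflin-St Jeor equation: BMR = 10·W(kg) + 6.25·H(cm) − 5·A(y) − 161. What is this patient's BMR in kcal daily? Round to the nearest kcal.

Mifflin-St Jeor (female): BMR = 10(86.5) + 6.25(191) − 5(84) − 161 = 865 + 1193.75 − 420 − 161 = 1477.75 kcal/day.

1478 kcal daily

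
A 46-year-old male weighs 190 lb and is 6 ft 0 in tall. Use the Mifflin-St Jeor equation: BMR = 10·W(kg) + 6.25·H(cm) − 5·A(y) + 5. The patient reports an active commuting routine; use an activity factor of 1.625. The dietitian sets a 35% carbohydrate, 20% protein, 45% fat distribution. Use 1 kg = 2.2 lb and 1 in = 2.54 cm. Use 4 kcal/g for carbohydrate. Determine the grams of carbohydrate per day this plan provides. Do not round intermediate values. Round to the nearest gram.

Convert to metric: weight = 190 ÷ 2.2 = 86.3636 kg; height = (6×12 + 0) × 2.54 = 72 × 2.54 = 182.88 cm.
Mifflin-St Jeor (male): BMR = 10(86.3636) + 6.25(182.88) − 5(46) + 5 = 863.6364 + 1143 − 230 + 5 = 1781.6364 kcal/day.
TEE = 1781.6364 × 1.625 = 2895.1591 kcal/day.
Carbohydrate energy = 35% × 2895.1591 = 1013.3057 kcal.
Carbohydrate = 1013.3057 ÷ 4 kcal/g = 253.3264 g.

253 g/day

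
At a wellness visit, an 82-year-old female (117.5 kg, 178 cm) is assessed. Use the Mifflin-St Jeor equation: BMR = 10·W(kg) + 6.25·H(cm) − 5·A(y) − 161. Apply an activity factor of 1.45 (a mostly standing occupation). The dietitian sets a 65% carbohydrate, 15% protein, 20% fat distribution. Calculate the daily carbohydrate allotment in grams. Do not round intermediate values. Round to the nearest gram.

Mifflin-St Jeor (female): BMR = 10(117.5) + 6.25(178) − 5(82) − 161 = 1175 + 1112.5 − 410 − 161 = 1716.5 kcal/day.
TEE = 1716.5 × 1.45 = 2488.925 kcal/day.
Carbohydrate energy = 65% × 2488.925 = 1617.8013 kcal.
Carbohydrate = 1617.8013 ÷ 4 kcal/g = 404.4503 g.

404 g/day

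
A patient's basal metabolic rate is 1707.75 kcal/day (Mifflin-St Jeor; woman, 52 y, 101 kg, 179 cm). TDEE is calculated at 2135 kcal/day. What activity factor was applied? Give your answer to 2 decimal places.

1.25

Activity factor = TEE ÷ BMR = 2135 ÷ 1707.75 = 1.25.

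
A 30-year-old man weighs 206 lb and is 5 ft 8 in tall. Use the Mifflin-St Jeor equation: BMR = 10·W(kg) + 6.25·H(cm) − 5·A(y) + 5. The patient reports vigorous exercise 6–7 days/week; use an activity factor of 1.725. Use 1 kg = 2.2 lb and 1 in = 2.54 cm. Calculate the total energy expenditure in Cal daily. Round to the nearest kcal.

Convert to metric: weight = 206 ÷ 2.2 = 93.6364 kg; height = (5×12 + 8) × 2.54 = 68 × 2.54 = 172.72 cm.
Mifflin-St Jeor (male): BMR = 10(93.6364) + 6.25(172.72) − 5(30) + 5 = 936.3636 + 1079.5 − 150 + 5 = 1870.8636 kcal/day.
TEE = BMR × activity factor = 1870.8636 × 1.725 = 3227.2398 kcal/day.

3227 Cal daily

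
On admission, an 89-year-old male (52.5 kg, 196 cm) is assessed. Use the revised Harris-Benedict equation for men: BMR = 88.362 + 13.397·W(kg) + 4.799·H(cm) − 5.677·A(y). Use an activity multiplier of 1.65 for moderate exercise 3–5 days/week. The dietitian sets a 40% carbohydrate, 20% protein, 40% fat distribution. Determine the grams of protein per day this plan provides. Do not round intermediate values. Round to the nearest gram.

101 g/day

Harris-Benedict: BMR = 88.362 + 13.397(52.5) + 4.799(196) − 5.677(89) = 1227.0555 kcal/day.
TEE = 1227.0555 × 1.65 = 2024.6416 kcal/day.
Protein energy = 20% × 2024.6416 = 404.9283 kcal.
Protein = 404.9283 ÷ 4 kcal/g = 101.2321 g.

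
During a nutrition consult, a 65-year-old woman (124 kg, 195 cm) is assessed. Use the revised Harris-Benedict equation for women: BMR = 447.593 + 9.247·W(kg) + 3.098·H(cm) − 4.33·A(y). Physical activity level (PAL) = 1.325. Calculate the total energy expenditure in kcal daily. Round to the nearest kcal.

2540 kcal daily

Harris-Benedict: BMR = 447.593 + 9.247(124) + 3.098(195) − 4.33(65) = 1916.881 kcal/day.
TEE = BMR × activity factor = 1916.881 × 1.325 = 2539.8673 kcal/day.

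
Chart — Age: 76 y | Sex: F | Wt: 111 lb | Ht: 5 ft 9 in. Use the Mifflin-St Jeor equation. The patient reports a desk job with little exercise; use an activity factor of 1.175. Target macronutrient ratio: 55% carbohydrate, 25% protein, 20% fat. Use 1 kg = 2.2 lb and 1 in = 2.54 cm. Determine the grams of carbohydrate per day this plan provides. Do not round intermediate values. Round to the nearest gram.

171 g/day

Convert to metric: weight = 111 ÷ 2.2 = 50.4545 kg; height = (5×12 + 9) × 2.54 = 69 × 2.54 = 175.26 cm.
Mifflin-St Jeor (female): BMR = 10(50.4545) + 6.25(175.26) − 5(76) − 161 = 504.5455 + 1095.375 − 380 − 161 = 1058.9205 kcal/day.
TEE = 1058.9205 × 1.175 = 1244.2315 kcal/day.
Carbohydrate energy = 55% × 1244.2315 = 684.3273 kcal.
Carbohydrate = 684.3273 ÷ 4 kcal/g = 171.0818 g.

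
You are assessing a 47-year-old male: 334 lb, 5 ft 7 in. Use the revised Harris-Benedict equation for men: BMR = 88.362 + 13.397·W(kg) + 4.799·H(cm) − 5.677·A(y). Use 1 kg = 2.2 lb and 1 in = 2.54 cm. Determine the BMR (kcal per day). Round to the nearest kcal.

Convert to metric: weight = 334 ÷ 2.2 = 151.8182 kg; height = (5×12 + 7) × 2.54 = 67 × 2.54 = 170.18 cm.
Harris-Benedict: BMR = 88.362 + 13.397(151.8182) + 4.799(170.18) − 5.677(47) = 2672.145 kcal/day.

2672 kcal per day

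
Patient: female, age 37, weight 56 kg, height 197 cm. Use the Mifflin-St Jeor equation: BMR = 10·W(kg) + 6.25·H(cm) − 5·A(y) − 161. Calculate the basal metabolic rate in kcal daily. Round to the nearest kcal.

Mifflin-St Jeor (female): BMR = 10(56) + 6.25(197) − 5(37) − 161 = 560 + 1231.25 − 185 − 161 = 1445.25 kcal/day.

1445 kcal daily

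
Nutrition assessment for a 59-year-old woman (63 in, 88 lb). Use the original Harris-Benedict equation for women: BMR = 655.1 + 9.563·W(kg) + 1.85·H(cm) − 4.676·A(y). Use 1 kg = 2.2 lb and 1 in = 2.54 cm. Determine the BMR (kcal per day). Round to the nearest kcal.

Convert to metric: weight = 88 ÷ 2.2 = 40 kg; height = 63 × 2.54 = 160.02 cm.
Harris-Benedict: BMR = 655.1 + 9.563(40) + 1.85(160.02) − 4.676(59) = 1057.773 kcal/day.

1058 kcal per day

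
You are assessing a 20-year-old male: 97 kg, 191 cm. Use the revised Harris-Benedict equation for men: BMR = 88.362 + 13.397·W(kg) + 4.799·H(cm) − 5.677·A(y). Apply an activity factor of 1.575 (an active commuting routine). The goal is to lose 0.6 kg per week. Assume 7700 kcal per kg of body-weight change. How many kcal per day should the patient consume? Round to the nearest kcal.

Harris-Benedict: BMR = 88.362 + 13.397(97) + 4.799(191) − 5.677(20) = 2190.94 kcal/day.
TEE = 2190.94 × 1.575 = 3450.7305 kcal/day.
Required daily deficit = 0.6 × 7700 ÷ 7 = 660 kcal/day.
Target intake = 3450.7305 − 660 = 2790.7305 kcal/day.

2791 kcal per day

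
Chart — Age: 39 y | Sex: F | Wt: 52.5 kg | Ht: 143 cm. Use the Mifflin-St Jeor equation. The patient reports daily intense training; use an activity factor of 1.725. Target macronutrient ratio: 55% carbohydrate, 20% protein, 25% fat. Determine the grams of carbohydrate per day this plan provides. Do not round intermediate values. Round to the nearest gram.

Mifflin-St Jeor (female): BMR = 10(52.5) + 6.25(143) − 5(39) − 161 = 525 + 893.75 − 195 − 161 = 1062.75 kcal/day.
TEE = 1062.75 × 1.725 = 1833.2438 kcal/day.
Carbohydrate energy = 55% × 1833.2438 = 1008.2841 kcal.
Carbohydrate = 1008.2841 ÷ 4 kcal/g = 252.071 g.

252 g/day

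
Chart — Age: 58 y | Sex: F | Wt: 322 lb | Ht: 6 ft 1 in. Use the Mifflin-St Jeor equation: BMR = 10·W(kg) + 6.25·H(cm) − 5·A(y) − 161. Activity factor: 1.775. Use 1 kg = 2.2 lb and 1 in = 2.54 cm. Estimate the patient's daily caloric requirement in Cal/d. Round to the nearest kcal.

Convert to metric: weight = 322 ÷ 2.2 = 146.3636 kg; height = (6×12 + 1) × 2.54 = 73 × 2.54 = 185.42 cm.
Mifflin-St Jeor (female): BMR = 10(146.3636) + 6.25(185.42) − 5(58) − 161 = 1463.6364 + 1158.875 − 290 − 161 = 2171.5114 kcal/day.
TEE = BMR × activity factor = 2171.5114 × 1.775 = 3854.4327 kcal/day.

3854 Cal/d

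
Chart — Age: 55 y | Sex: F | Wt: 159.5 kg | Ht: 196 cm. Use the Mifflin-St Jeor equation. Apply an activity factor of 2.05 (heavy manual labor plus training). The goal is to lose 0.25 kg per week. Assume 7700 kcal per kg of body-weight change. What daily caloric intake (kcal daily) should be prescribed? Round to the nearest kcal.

4612 kcal daily

Mifflin-St Jeor (female): BMR = 10(159.5) + 6.25(196) − 5(55) − 161 = 1595 + 1225 − 275 − 161 = 2384 kcal/day.
TEE = 2384 × 2.05 = 4887.2 kcal/day.
Required daily deficit = 0.25 × 7700 ÷ 7 = 275 kcal/day.
Target intake = 4887.2 − 275 = 4612.2 kcal/day.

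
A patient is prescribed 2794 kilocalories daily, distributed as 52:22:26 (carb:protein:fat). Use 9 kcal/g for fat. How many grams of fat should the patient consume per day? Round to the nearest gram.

81 g/day

Fat energy = 26% × 2794 = 726.44 kcal.
At 9 kcal/g: 726.44 ÷ 9 = 80.7156 g.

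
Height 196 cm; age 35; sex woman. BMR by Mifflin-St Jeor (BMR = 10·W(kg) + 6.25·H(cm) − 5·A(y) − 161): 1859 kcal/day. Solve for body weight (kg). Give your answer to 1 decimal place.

1859 = 10·W + 6.25(196) − 5(35) − 161
10·W = 1859 − 889 = 970, so W = 97 kg.

97.0 kg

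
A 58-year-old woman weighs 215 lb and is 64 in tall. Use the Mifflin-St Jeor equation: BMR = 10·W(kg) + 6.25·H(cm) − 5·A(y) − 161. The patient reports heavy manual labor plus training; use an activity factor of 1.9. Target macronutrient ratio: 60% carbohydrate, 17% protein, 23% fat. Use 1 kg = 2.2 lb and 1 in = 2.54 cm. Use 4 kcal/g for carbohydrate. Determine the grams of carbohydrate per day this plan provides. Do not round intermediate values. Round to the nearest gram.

Convert to metric: weight = 215 ÷ 2.2 = 97.7273 kg; height = 64 × 2.54 = 162.56 cm.
Mifflin-St Jeor (female): BMR = 10(97.7273) + 6.25(162.56) − 5(58) − 161 = 977.2727 + 1016 − 290 − 161 = 1542.2727 kcal/day.
TEE = 1542.2727 × 1.9 = 2930.3182 kcal/day.
Carbohydrate energy = 60% × 2930.3182 = 1758.1909 kcal.
Carbohydrate = 1758.1909 ÷ 4 kcal/g = 439.5477 g.

440 g/day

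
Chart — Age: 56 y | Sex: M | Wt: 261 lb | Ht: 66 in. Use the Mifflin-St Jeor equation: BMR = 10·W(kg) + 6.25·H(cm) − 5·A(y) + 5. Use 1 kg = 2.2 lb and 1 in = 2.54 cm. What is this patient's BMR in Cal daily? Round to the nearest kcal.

Convert to metric: weight = 261 ÷ 2.2 = 118.6364 kg; height = 66 × 2.54 = 167.64 cm.
Mifflin-St Jeor (male): BMR = 10(118.6364) + 6.25(167.64) − 5(56) + 5 = 1186.3636 + 1047.75 − 280 + 5 = 1959.1136 kcal/day.

1959 Cal daily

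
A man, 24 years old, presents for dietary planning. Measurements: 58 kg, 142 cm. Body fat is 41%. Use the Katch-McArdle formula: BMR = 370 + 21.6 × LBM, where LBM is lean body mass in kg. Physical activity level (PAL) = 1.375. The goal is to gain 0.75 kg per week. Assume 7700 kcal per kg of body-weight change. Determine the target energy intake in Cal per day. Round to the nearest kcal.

2350 Cal per day

LBM = 58 × (1 − 0.41) = 34.22 kg. Katch-McArdle: BMR = 370 + 21.6 × 34.22 = 1109.152 kcal/day.
TEE = 1109.152 × 1.375 = 1525.084 kcal/day.
Required daily surplus = 0.75 × 7700 ÷ 7 = 825 kcal/day.
Target intake = 1525.084 + 825 = 2350.084 kcal/day.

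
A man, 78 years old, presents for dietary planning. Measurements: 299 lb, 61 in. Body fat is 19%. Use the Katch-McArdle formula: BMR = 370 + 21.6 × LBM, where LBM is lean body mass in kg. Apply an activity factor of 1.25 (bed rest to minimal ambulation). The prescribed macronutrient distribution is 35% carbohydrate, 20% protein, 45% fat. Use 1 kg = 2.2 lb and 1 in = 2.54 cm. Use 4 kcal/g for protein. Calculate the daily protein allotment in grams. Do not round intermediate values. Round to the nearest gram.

172 g/day

Convert to metric: weight = 299 ÷ 2.2 = 135.9091 kg; height = 61 × 2.54 = 154.94 cm.
LBM = 135.9091 × (1 − 0.19) = 110.0864 kg. Katch-McArdle: BMR = 370 + 21.6 × 110.0864 = 2747.8655 kcal/day.
TEE = 2747.8655 × 1.25 = 3434.8318 kcal/day.
Protein energy = 20% × 3434.8318 = 686.9664 kcal.
Protein = 686.9664 ÷ 4 kcal/g = 171.7416 g.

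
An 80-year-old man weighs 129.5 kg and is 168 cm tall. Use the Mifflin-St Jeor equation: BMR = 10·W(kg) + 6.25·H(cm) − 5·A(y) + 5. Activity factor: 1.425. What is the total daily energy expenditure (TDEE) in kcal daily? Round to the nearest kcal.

2779 kcal daily

Mifflin-St Jeor (male): BMR = 10(129.5) + 6.25(168) − 5(80) + 5 = 1295 + 1050 − 400 + 5 = 1950 kcal/day.
TEE = BMR × activity factor = 1950 × 1.425 = 2778.75 kcal/day.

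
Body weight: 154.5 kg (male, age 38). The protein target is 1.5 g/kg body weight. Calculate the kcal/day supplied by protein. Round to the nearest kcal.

Protein = 1.5 g/kg × 154.5 kg = 231.75 g/day.
Protein energy = 231.75 g × 4 kcal/g = 927 kcal/day.

927 kcal/day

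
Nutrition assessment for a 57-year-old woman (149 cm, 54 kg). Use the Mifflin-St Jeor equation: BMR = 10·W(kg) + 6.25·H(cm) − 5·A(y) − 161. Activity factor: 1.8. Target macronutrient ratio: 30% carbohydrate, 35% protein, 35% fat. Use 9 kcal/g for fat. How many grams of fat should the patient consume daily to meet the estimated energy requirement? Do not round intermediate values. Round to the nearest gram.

72 g/day

Mifflin-St Jeor (female): BMR = 10(54) + 6.25(149) − 5(57) − 161 = 540 + 931.25 − 285 − 161 = 1025.25 kcal/day.
TEE = 1025.25 × 1.8 = 1845.45 kcal/day.
Fat energy = 35% × 1845.45 = 645.9075 kcal.
Fat = 645.9075 ÷ 9 kcal/g = 71.7675 g.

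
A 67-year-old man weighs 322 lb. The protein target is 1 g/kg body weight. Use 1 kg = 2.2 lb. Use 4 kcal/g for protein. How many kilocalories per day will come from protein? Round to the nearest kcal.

585 kcal/day

Weight in kg = 322 ÷ 2.2 = 146.3636 kg.
Protein = 1 g/kg × 146.3636 kg = 146.3636 g/day.
Protein energy = 146.3636 g × 4 kcal/g = 585.4545 kcal/day.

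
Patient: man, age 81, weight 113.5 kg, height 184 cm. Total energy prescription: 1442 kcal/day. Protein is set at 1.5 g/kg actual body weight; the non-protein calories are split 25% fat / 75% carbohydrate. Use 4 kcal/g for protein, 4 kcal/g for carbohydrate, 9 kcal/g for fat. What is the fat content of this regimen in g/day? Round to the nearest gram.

21 g/day

Protein = 1.5 × 113.5 = 170.25 g → 170.25 × 4 = 681 kcal.
Non-protein calories = 1442 − 681 = 761 kcal.
Fat: 25% × 761 = 190.25 kcal; carbohydrate: 570.75 kcal.
Fat: 190.25 kcal ÷ 9 kcal/g = 21.1389 g.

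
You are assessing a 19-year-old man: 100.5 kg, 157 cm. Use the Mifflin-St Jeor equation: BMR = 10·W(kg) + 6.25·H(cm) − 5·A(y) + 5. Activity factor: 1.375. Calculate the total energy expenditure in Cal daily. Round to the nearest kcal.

2607 Cal daily

Mifflin-St Jeor (male): BMR = 10(100.5) + 6.25(157) − 5(19) + 5 = 1005 + 981.25 − 95 + 5 = 1896.25 kcal/day.
TEE = BMR × activity factor = 1896.25 × 1.375 = 2607.3438 kcal/day.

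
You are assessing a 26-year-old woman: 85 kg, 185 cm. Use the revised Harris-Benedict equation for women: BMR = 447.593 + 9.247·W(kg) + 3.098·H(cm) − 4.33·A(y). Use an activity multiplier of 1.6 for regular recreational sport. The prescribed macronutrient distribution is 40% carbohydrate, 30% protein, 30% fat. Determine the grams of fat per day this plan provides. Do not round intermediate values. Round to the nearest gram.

90 g/day

Harris-Benedict: BMR = 447.593 + 9.247(85) + 3.098(185) − 4.33(26) = 1694.138 kcal/day.
TEE = 1694.138 × 1.6 = 2710.6208 kcal/day.
Fat energy = 30% × 2710.6208 = 813.1862 kcal.
Fat = 813.1862 ÷ 9 kcal/g = 90.354 g.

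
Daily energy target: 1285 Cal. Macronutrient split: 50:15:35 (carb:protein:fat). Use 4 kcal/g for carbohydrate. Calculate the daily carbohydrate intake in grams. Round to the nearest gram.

Carbohydrate energy = 50% × 1285 = 642.5 kcal.
At 4 kcal/g: 642.5 ÷ 4 = 160.625 g.

161 g/day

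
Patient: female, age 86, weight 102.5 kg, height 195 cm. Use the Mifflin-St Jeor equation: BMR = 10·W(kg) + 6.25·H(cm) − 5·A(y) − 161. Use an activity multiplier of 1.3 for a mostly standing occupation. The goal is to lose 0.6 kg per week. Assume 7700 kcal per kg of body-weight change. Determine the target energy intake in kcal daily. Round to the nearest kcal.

Mifflin-St Jeor (female): BMR = 10(102.5) + 6.25(195) − 5(86) − 161 = 1025 + 1218.75 − 430 − 161 = 1652.75 kcal/day.
TEE = 1652.75 × 1.3 = 2148.575 kcal/day.
Required daily deficit = 0.6 × 7700 ÷ 7 = 660 kcal/day.
Target intake = 2148.575 − 660 = 1488.575 kcal/day.

1489 kcal daily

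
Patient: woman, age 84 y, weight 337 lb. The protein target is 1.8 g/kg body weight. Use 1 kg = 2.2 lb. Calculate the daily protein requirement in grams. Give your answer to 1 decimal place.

275.7 g/day

Weight in kg = 337 ÷ 2.2 = 153.1818 kg.
Protein = 1.8 g/kg × 153.1818 kg = 275.7273 g/day.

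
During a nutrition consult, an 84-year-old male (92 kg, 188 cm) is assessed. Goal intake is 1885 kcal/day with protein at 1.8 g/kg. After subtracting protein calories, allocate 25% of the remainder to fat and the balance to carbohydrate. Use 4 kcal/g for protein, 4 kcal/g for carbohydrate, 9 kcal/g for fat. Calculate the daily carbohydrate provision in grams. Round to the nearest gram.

229 g/day

Protein = 1.8 × 92 = 165.6 g → 165.6 × 4 = 662.4 kcal.
Non-protein calories = 1885 − 662.4 = 1222.6 kcal.
Fat: 25% × 1222.6 = 305.65 kcal; carbohydrate: 916.95 kcal.
Carbohydrate: 916.95 kcal ÷ 4 kcal/g = 229.2375 g.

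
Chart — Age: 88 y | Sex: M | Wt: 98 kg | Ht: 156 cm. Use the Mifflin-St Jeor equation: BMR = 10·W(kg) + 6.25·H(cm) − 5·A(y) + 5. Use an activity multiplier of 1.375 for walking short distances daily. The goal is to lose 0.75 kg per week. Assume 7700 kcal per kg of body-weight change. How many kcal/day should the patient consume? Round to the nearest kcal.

Mifflin-St Jeor (male): BMR = 10(98) + 6.25(156) − 5(88) + 5 = 980 + 975 − 440 + 5 = 1520 kcal/day.
TEE = 1520 × 1.375 = 2090 kcal/day.
Required daily deficit = 0.75 × 7700 ÷ 7 = 825 kcal/day.
Target intake = 2090 − 825 = 1265 kcal/day.

1265 kcal/day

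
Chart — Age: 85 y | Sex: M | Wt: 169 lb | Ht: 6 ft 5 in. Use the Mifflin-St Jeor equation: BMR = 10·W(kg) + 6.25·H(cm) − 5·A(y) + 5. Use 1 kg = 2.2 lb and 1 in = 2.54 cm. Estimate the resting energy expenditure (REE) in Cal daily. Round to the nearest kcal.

Convert to metric: weight = 169 ÷ 2.2 = 76.8182 kg; height = (6×12 + 5) × 2.54 = 77 × 2.54 = 195.58 cm.
Mifflin-St Jeor (male): BMR = 10(76.8182) + 6.25(195.58) − 5(85) + 5 = 768.1818 + 1222.375 − 425 + 5 = 1570.5568 kcal/day.

1571 Cal daily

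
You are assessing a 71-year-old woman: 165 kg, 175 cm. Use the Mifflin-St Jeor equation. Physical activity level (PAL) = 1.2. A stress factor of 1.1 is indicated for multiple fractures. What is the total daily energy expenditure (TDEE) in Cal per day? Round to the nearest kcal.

2941 Cal per day

Mifflin-St Jeor (female): BMR = 10(165) + 6.25(175) − 5(71) − 161 = 1650 + 1093.75 − 355 − 161 = 2227.75 kcal/day.
TEE = BMR × activity factor = 2227.75 × 1.2 = 2673.3 kcal/day.
Apply stress factor: 2673.3 × 1.1 = 2940.63 kcal/day.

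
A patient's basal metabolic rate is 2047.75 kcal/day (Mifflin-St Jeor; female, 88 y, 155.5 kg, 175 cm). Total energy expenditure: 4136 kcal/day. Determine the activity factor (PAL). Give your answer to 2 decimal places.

Activity factor = TEE ÷ BMR = 4136 ÷ 2047.75 = 2.02.

2.02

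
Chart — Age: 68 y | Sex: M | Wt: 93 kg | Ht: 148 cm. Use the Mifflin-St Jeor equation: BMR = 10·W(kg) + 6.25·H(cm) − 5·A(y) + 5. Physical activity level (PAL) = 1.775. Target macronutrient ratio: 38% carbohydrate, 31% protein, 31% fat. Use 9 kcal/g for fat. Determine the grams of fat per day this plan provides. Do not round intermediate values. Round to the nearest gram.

93 g/day

Mifflin-St Jeor (male): BMR = 10(93) + 6.25(148) − 5(68) + 5 = 930 + 925 − 340 + 5 = 1520 kcal/day.
TEE = 1520 × 1.775 = 2698 kcal/day.
Fat energy = 31% × 2698 = 836.38 kcal.
Fat = 836.38 ÷ 9 kcal/g = 92.9311 g.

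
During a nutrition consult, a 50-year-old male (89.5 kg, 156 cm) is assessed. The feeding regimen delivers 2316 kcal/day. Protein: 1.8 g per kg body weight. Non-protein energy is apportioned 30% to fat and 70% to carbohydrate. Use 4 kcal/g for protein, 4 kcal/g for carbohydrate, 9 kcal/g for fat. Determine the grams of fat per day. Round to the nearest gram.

Protein = 1.8 × 89.5 = 161.1 g → 161.1 × 4 = 644.4 kcal.
Non-protein calories = 2316 − 644.4 = 1671.6 kcal.
Fat: 30% × 1671.6 = 501.48 kcal; carbohydrate: 1170.12 kcal.
Fat: 501.48 kcal ÷ 9 kcal/g = 55.72 g.

56 g/day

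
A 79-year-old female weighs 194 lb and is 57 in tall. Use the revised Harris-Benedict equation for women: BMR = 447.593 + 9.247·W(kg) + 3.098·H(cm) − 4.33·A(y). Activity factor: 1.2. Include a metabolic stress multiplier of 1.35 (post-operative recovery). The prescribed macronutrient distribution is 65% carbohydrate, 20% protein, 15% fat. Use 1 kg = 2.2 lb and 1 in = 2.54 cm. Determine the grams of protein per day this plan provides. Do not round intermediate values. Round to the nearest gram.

Convert to metric: weight = 194 ÷ 2.2 = 88.1818 kg; height = 57 × 2.54 = 144.78 cm.
Harris-Benedict: BMR = 447.593 + 9.247(88.1818) + 3.098(144.78) − 4.33(79) = 1369.4687 kcal/day.
TEE = 1369.4687 × 1.2 = 1643.3625 kcal/day.
With stress factor 1.35: 1643.3625 × 1.35 = 2218.5393 kcal/day.
Protein energy = 20% × 2218.5393 = 443.7079 kcal.
Protein = 443.7079 ÷ 4 kcal/g = 110.927 g.

111 g/day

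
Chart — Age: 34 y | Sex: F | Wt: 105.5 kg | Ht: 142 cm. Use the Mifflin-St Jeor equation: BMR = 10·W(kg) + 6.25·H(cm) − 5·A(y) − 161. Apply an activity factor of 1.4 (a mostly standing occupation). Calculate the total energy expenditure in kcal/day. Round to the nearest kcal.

2256 kcal/day

Mifflin-St Jeor (female): BMR = 10(105.5) + 6.25(142) − 5(34) − 161 = 1055 + 887.5 − 170 − 161 = 1611.5 kcal/day.
TEE = BMR × activity factor = 1611.5 × 1.4 = 2256.1 kcal/day.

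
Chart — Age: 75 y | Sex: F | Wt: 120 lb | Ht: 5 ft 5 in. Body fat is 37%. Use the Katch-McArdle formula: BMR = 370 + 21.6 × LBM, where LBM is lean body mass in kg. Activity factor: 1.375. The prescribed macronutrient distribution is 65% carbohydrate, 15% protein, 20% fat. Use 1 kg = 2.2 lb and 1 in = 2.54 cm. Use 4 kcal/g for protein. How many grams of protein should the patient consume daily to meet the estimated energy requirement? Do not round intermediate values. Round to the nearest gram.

57 g/day

Convert to metric: weight = 120 ÷ 2.2 = 54.5455 kg; height = (5×12 + 5) × 2.54 = 65 × 2.54 = 165.1 cm.
LBM = 54.5455 × (1 − 0.37) = 34.3636 kg. Katch-McArdle: BMR = 370 + 21.6 × 34.3636 = 1112.2545 kcal/day.
TEE = 1112.2545 × 1.375 = 1529.35 kcal/day.
Protein energy = 15% × 1529.35 = 229.4025 kcal.
Protein = 229.4025 ÷ 4 kcal/g = 57.3506 g.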